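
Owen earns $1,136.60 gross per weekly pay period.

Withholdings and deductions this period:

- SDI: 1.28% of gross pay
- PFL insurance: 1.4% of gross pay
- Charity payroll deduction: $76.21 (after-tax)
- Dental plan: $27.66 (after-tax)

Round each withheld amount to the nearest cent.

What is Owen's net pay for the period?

SDI: $1,136.60 × 0.0128 = $14.55
PFL insurance: $1,136.60 × 0.014 = $15.91
Dental plan: $27.66
Charity payroll deduction: $76.21
Total deductions = $14.55 + $15.91 + $27.66 + $76.21 = $134.33
Net pay = $1,136.60 − $134.33 = $1,002.27

$1,002.27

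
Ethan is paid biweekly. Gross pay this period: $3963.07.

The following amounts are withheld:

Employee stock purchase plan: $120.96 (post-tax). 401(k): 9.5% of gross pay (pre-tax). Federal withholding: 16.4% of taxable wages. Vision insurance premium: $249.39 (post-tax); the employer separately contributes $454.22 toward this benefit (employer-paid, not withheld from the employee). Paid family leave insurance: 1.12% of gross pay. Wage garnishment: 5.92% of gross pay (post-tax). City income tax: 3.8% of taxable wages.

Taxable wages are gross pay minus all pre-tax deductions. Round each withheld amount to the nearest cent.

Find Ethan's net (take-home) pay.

401(k): $3963.07 × 0.095 = $376.49
Taxable wages = $3963.07 − $376.49 = $3586.58
City income tax: $3586.58 × 0.038 = $136.29
Federal withholding: $3586.58 × 0.164 = $588.20
Paid family leave insurance: $3963.07 × 0.0112 = $44.39
Wage garnishment: $3963.07 × 0.0592 = $234.61
Employee stock purchase plan: $120.96
Vision insurance premium: $249.39
(Employer's $454.22 toward vision insurance premium is not withheld from the employee.)
Total deductions = $376.49 + $136.29 + $588.20 + $44.39 + $234.61 + $120.96 + $249.39 = $1750.33
Net pay = $3963.07 − $1750.33 = $2212.74

$2212.74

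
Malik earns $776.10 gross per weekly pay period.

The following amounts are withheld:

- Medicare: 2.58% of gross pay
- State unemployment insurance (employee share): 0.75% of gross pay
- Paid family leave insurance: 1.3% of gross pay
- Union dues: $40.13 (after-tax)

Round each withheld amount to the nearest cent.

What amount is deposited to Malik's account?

Paid family leave insurance: $776.10 × 0.013 = $10.09
State unemployment insurance (employee share): $776.10 × 0.0075 = $5.82
Medicare: $776.10 × 0.0258 = $20.02
Union dues: $40.13
Total deductions = $10.09 + $5.82 + $20.02 + $40.13 = $76.06
Net pay = $776.10 − $76.06 = $700.04

$700.04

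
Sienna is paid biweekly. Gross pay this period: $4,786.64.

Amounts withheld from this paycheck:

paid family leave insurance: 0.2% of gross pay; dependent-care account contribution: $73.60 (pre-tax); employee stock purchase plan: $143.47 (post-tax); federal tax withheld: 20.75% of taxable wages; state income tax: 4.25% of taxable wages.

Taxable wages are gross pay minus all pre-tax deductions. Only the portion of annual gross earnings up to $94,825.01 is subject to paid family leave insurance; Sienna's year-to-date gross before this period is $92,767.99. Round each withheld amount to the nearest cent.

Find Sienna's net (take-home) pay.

Dependent-care account contribution: $73.60
Taxable wages = $4,786.64 − $73.60 = $4,713.04
Federal tax withheld: $4,713.04 × 0.2075 = $977.96
State income tax: $4,713.04 × 0.0425 = $200.30
Paid family leave insurance: only $94,825.01 − $92,767.99 = $2,057.02 of this check is subject → $2,057.02 × 0.002 = $4.11
Employee stock purchase plan: $143.47
Total deductions = $73.60 + $977.96 + $200.30 + $4.11 + $143.47 = $1,399.44
Net pay = $4,786.64 − $1,399.44 = $3,387.20

$3,387.20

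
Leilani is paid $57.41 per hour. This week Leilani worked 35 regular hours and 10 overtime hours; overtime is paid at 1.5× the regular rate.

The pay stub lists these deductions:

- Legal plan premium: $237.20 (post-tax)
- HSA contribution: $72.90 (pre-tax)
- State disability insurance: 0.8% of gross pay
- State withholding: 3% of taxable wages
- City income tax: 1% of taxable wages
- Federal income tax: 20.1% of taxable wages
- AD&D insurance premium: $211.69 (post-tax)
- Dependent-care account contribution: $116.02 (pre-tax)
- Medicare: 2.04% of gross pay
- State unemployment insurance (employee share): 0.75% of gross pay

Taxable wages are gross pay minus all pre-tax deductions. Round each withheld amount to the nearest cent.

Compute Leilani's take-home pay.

Regular pay: 35 × $57.41 = $2,009.35
Overtime pay: 10 × $57.41 × 1.5 = $861.15
Gross pay = $2,009.35 + $861.15 = $2,870.50
Dependent-care account contribution: $116.02
HSA contribution: $72.90
Pre-tax total = $116.02 + $72.90 = $188.92
Taxable wages = $2,870.50 − $188.92 = $2,681.58
City income tax: $2,681.58 × 0.01 = $26.82
Federal income tax: $2,681.58 × 0.201 = $539.00
State withholding: $2,681.58 × 0.03 = $80.45
State unemployment insurance (employee share): $2,870.50 × 0.0075 = $21.53
Medicare: $2,870.50 × 0.0204 = $58.56
State disability insurance: $2,870.50 × 0.008 = $22.96
AD&D insurance premium: $211.69
Legal plan premium: $237.20
Total deductions = $116.02 + $72.90 + $26.82 + $539.00 + $80.45 + $21.53 + $58.56 + $22.96 + $211.69 + $237.20 = $1,387.13
Net pay = $2,870.50 − $1,387.13 = $1,483.37

$1,483.37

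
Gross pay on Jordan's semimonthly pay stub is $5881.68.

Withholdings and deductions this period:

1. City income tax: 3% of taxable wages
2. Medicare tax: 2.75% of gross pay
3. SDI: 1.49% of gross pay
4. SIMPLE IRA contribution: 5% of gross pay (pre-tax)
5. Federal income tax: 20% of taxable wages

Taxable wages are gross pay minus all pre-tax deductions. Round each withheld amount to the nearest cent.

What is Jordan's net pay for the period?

$4053.06

SIMPLE IRA contribution: $5881.68 × 0.05 = $294.08
Taxable wages = $5881.68 − $294.08 = $5587.60
City income tax: $5587.60 × 0.03 = $167.63
Federal income tax: $5587.60 × 0.2 = $1117.52
SDI: $5881.68 × 0.0149 = $87.64
Medicare tax: $5881.68 × 0.0275 = $161.75
Total deductions = $294.08 + $167.63 + $1117.52 + $87.64 + $161.75 = $1828.62
Net pay = $5881.68 − $1828.62 = $4053.06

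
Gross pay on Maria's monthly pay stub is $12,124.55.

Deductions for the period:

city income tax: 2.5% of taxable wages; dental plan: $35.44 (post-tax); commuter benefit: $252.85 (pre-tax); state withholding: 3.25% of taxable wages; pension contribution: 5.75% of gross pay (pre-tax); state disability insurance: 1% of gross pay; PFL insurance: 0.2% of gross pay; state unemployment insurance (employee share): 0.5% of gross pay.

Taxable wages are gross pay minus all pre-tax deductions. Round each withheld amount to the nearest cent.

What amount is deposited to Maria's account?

$10,290.45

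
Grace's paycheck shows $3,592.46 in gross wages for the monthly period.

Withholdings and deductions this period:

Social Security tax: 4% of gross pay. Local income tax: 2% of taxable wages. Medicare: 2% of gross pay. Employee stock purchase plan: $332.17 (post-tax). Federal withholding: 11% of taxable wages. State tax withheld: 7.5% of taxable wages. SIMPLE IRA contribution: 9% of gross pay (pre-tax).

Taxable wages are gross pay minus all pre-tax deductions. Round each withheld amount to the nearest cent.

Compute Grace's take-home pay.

$2,051.24

SIMPLE IRA contribution: $3,592.46 × 0.09 = $323.32
Taxable wages = $3,592.46 − $323.32 = $3,269.14
Local income tax: $3,269.14 × 0.02 = $65.38
State tax withheld: $3,269.14 × 0.075 = $245.19
Federal withholding: $3,269.14 × 0.11 = $359.61
Medicare: $3,592.46 × 0.02 = $71.85
Social Security tax: $3,592.46 × 0.04 = $143.70
Employee stock purchase plan: $332.17
Total deductions = $323.32 + $65.38 + $245.19 + $359.61 + $71.85 + $143.70 + $332.17 = $1,541.22
Net pay = $3,592.46 − $1,541.22 = $2,051.24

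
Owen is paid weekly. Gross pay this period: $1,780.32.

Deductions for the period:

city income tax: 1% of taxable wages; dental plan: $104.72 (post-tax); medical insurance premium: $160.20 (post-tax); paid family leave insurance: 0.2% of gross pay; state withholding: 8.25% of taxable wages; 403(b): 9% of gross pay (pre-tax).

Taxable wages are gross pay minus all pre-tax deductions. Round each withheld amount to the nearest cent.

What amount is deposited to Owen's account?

403(b): $1,780.32 × 0.09 = $160.23
Taxable wages = $1,780.32 − $160.23 = $1,620.09
City income tax: $1,620.09 × 0.01 = $16.20
State withholding: $1,620.09 × 0.0825 = $133.66
Paid family leave insurance: $1,780.32 × 0.002 = $3.56
Dental plan: $104.72
Medical insurance premium: $160.20
Total deductions = $160.23 + $16.20 + $133.66 + $3.56 + $104.72 + $160.20 = $578.57
Net pay = $1,780.32 − $578.57 = $1,201.75

$1,201.75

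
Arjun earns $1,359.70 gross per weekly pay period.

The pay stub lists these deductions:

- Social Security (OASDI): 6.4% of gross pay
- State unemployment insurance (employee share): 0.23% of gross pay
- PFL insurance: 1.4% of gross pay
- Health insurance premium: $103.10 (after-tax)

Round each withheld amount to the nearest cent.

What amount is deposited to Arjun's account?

State unemployment insurance (employee share): $1,359.70 × 0.0023 = $3.13
Social Security (OASDI): $1,359.70 × 0.064 = $87.02
PFL insurance: $1,359.70 × 0.014 = $19.04
Health insurance premium: $103.10
Total deductions = $3.13 + $87.02 + $19.04 + $103.10 = $212.29
Net pay = $1,359.70 − $212.29 = $1,147.41

$1,147.41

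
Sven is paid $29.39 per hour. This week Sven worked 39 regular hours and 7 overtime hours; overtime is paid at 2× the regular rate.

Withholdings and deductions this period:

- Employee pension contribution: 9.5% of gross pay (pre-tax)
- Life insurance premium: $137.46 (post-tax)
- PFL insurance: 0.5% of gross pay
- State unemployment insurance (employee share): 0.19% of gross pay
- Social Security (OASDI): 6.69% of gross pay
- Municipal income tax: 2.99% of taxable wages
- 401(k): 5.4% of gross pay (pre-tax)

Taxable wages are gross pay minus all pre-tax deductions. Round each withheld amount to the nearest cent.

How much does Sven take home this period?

$1,033.53

Regular pay: 39 × $29.39 = $1,146.21
Overtime pay: 7 × $29.39 × 2 = $411.46
Gross pay = $1,146.21 + $411.46 = $1,557.67
Employee pension contribution: $1,557.67 × 0.095 = $147.98
401(k): $1,557.67 × 0.054 = $84.11
Pre-tax total = $147.98 + $84.11 = $232.09
Taxable wages = $1,557.67 − $232.09 = $1,325.58
Municipal income tax: $1,325.58 × 0.0299 = $39.63
State unemployment insurance (employee share): $1,557.67 × 0.0019 = $2.96
PFL insurance: $1,557.67 × 0.005 = $7.79
Social Security (OASDI): $1,557.67 × 0.0669 = $104.21
Life insurance premium: $137.46
Total deductions = $147.98 + $84.11 + $39.63 + $2.96 + $7.79 + $104.21 + $137.46 = $524.14
Net pay = $1,557.67 − $524.14 = $1,033.53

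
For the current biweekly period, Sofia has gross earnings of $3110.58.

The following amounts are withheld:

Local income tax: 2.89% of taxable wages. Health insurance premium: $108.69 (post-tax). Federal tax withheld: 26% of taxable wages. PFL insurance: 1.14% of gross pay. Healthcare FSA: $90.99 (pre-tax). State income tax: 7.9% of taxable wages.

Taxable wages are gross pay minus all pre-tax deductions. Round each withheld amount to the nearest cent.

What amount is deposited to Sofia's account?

$1764.53

Healthcare FSA: $90.99
Taxable wages = $3110.58 − $90.99 = $3019.59
State income tax: $3019.59 × 0.079 = $238.55
Federal tax withheld: $3019.59 × 0.26 = $785.09
Local income tax: $3019.59 × 0.0289 = $87.27
PFL insurance: $3110.58 × 0.0114 = $35.46
Health insurance premium: $108.69
Total deductions = $90.99 + $238.55 + $785.09 + $87.27 + $35.46 + $108.69 = $1346.05
Net pay = $3110.58 − $1346.05 = $1764.53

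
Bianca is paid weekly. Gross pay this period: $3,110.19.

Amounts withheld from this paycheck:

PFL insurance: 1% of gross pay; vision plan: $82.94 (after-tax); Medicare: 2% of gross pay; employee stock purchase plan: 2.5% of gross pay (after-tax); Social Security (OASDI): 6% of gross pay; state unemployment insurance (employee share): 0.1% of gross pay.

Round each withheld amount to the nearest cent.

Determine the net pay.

$2,666.48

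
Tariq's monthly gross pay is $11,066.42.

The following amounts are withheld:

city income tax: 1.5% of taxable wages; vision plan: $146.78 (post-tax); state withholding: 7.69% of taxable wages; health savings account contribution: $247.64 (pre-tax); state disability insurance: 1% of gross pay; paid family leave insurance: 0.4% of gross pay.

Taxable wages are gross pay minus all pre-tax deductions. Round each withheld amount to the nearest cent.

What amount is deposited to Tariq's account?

Health savings account contribution: $247.64
Taxable wages = $11,066.42 − $247.64 = $10,818.78
City income tax: $10,818.78 × 0.015 = $162.28
State withholding: $10,818.78 × 0.0769 = $831.96
Paid family leave insurance: $11,066.42 × 0.004 = $44.27
State disability insurance: $11,066.42 × 0.01 = $110.66
Vision plan: $146.78
Total deductions = $247.64 + $162.28 + $831.96 + $44.27 + $110.66 + $146.78 = $1,543.59
Net pay = $11,066.42 − $1,543.59 = $9,522.83

$9,522.83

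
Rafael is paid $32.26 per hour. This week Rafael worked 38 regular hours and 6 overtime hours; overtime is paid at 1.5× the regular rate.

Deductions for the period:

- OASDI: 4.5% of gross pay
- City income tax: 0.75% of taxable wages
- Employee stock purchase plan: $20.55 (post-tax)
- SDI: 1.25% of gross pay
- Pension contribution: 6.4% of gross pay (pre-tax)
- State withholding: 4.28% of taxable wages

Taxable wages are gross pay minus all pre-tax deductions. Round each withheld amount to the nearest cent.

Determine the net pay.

Regular pay: 38 × $32.26 = $1,225.88
Overtime pay: 6 × $32.26 × 1.5 = $290.34
Gross pay = $1,225.88 + $290.34 = $1,516.22
Pension contribution: $1,516.22 × 0.064 = $97.04
Taxable wages = $1,516.22 − $97.04 = $1,419.18
City income tax: $1,419.18 × 0.0075 = $10.64
State withholding: $1,419.18 × 0.0428 = $60.74
OASDI: $1,516.22 × 0.045 = $68.23
SDI: $1,516.22 × 0.0125 = $18.95
Employee stock purchase plan: $20.55
Total deductions = $97.04 + $10.64 + $60.74 + $68.23 + $18.95 + $20.55 = $276.15
Net pay = $1,516.22 − $276.15 = $1,240.07

$1,240.07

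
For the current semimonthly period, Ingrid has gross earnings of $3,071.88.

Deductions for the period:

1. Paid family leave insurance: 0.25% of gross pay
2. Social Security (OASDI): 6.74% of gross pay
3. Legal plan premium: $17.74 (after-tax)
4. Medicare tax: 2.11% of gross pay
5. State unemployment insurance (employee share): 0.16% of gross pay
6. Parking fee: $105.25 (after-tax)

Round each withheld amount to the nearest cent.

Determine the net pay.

Medicare tax: $3,071.88 × 0.0211 = $64.82
Paid family leave insurance: $3,071.88 × 0.0025 = $7.68
State unemployment insurance (employee share): $3,071.88 × 0.0016 = $4.92
Social Security (OASDI): $3,071.88 × 0.0674 = $207.04
Legal plan premium: $17.74
Parking fee: $105.25
Total deductions = $64.82 + $7.68 + $4.92 + $207.04 + $17.74 + $105.25 = $407.45
Net pay = $3,071.88 − $407.45 = $2,664.43

$2,664.43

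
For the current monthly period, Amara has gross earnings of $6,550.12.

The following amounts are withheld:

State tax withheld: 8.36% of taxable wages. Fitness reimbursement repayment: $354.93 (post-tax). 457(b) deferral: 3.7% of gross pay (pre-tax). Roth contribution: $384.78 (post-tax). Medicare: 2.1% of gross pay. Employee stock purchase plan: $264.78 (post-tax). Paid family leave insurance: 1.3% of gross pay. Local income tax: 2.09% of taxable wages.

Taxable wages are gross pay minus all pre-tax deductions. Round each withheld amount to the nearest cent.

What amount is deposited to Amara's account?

457(b) deferral: $6,550.12 × 0.037 = $242.35
Taxable wages = $6,550.12 − $242.35 = $6,307.77
Local income tax: $6,307.77 × 0.0209 = $131.83
State tax withheld: $6,307.77 × 0.0836 = $527.33
Paid family leave insurance: $6,550.12 × 0.013 = $85.15
Medicare: $6,550.12 × 0.021 = $137.55
Roth contribution: $384.78
Employee stock purchase plan: $264.78
Fitness reimbursement repayment: $354.93
Total deductions = $242.35 + $131.83 + $527.33 + $85.15 + $137.55 + $384.78 + $264.78 + $354.93 = $2,128.70
Net pay = $6,550.12 − $2,128.70 = $4,421.42

$4,421.42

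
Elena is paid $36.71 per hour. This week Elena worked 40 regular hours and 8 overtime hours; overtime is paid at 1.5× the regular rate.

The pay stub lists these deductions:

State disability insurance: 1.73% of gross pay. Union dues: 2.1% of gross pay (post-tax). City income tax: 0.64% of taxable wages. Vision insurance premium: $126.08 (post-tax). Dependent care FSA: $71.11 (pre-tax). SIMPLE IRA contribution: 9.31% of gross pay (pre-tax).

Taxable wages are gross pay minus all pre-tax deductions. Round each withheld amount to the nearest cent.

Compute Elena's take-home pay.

Regular pay: 40 × $36.71 = $1,468.40
Overtime pay: 8 × $36.71 × 1.5 = $440.52
Gross pay = $1,468.40 + $440.52 = $1,908.92
Dependent care FSA: $71.11
SIMPLE IRA contribution: $1,908.92 × 0.0931 = $177.72
Pre-tax total = $71.11 + $177.72 = $248.83
Taxable wages = $1,908.92 − $248.83 = $1,660.09
City income tax: $1,660.09 × 0.0064 = $10.62
State disability insurance: $1,908.92 × 0.0173 = $33.02
Vision insurance premium: $126.08
Union dues: $1,908.92 × 0.021 = $40.09
Total deductions = $71.11 + $177.72 + $10.62 + $33.02 + $126.08 + $40.09 = $458.64
Net pay = $1,908.92 − $458.64 = $1,450.28

$1,450.28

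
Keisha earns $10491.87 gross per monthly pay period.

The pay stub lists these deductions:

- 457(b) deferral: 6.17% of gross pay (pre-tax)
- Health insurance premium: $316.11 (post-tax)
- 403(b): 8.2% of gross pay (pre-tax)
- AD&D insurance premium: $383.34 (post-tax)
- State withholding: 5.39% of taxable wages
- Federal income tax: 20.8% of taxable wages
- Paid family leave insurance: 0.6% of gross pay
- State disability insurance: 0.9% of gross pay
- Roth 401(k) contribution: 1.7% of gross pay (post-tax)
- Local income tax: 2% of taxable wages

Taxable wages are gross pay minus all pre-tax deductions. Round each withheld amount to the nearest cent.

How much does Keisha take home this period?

$5416.36

403(b): $10491.87 × 0.082 = $860.33
457(b) deferral: $10491.87 × 0.0617 = $647.35
Pre-tax total = $860.33 + $647.35 = $1507.68
Taxable wages = $10491.87 − $1507.68 = $8984.19
State withholding: $8984.19 × 0.0539 = $484.25
Federal income tax: $8984.19 × 0.208 = $1868.71
Local income tax: $8984.19 × 0.02 = $179.68
State disability insurance: $10491.87 × 0.009 = $94.43
Paid family leave insurance: $10491.87 × 0.006 = $62.95
Roth 401(k) contribution: $10491.87 × 0.017 = $178.36
Health insurance premium: $316.11
AD&D insurance premium: $383.34
Total deductions = $860.33 + $647.35 + $484.25 + $1868.71 + $179.68 + $94.43 + $62.95 + $178.36 + $316.11 + $383.34 = $5075.51
Net pay = $10491.87 − $5075.51 = $5416.36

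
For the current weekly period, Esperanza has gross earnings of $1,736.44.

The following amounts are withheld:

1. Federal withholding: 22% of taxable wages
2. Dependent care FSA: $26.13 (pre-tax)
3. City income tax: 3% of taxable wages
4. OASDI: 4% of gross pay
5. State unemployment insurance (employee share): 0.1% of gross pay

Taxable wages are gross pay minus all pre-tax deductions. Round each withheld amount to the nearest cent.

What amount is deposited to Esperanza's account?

Dependent care FSA: $26.13
Taxable wages = $1,736.44 − $26.13 = $1,710.31
City income tax: $1,710.31 × 0.03 = $51.31
Federal withholding: $1,710.31 × 0.22 = $376.27
OASDI: $1,736.44 × 0.04 = $69.46
State unemployment insurance (employee share): $1,736.44 × 0.001 = $1.74
Total deductions = $26.13 + $51.31 + $376.27 + $69.46 + $1.74 = $524.91
Net pay = $1,736.44 − $524.91 = $1,211.53

$1,211.53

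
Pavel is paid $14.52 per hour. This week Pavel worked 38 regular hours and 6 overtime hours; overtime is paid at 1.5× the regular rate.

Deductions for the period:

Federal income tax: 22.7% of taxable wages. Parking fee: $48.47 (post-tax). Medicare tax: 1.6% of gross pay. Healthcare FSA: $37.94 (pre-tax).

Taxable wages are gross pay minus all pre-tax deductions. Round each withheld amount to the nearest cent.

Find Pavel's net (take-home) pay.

$438.81

Regular pay: 38 × $14.52 = $551.76
Overtime pay: 6 × $14.52 × 1.5 = $130.68
Gross pay = $551.76 + $130.68 = $682.44
Healthcare FSA: $37.94
Taxable wages = $682.44 − $37.94 = $644.50
Federal income tax: $644.50 × 0.227 = $146.30
Medicare tax: $682.44 × 0.016 = $10.92
Parking fee: $48.47
Total deductions = $37.94 + $146.30 + $10.92 + $48.47 = $243.63
Net pay = $682.44 − $243.63 = $438.81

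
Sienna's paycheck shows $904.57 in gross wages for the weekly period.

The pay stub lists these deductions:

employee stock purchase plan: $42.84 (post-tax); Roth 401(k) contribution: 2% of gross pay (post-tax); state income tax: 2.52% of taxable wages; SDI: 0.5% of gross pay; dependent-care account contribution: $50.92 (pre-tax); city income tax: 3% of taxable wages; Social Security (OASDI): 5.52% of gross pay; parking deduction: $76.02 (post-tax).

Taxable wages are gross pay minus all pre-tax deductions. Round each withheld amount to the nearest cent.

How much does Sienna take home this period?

$615.13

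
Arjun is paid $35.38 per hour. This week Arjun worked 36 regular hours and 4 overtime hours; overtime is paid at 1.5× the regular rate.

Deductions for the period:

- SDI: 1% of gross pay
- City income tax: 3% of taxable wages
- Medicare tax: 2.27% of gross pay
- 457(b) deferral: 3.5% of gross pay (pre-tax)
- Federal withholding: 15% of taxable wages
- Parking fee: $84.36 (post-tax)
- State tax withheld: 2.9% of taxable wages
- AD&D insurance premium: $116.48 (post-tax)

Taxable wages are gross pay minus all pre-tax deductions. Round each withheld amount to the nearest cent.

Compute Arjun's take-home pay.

$884.83

Regular pay: 36 × $35.38 = $1,273.68
Overtime pay: 4 × $35.38 × 1.5 = $212.28
Gross pay = $1,273.68 + $212.28 = $1,485.96
457(b) deferral: $1,485.96 × 0.035 = $52.01
Taxable wages = $1,485.96 − $52.01 = $1,433.95
State tax withheld: $1,433.95 × 0.029 = $41.58
City income tax: $1,433.95 × 0.03 = $43.02
Federal withholding: $1,433.95 × 0.15 = $215.09
SDI: $1,485.96 × 0.01 = $14.86
Medicare tax: $1,485.96 × 0.0227 = $33.73
AD&D insurance premium: $116.48
Parking fee: $84.36
Total deductions = $52.01 + $41.58 + $43.02 + $215.09 + $14.86 + $33.73 + $116.48 + $84.36 = $601.13
Net pay = $1,485.96 − $601.13 = $884.83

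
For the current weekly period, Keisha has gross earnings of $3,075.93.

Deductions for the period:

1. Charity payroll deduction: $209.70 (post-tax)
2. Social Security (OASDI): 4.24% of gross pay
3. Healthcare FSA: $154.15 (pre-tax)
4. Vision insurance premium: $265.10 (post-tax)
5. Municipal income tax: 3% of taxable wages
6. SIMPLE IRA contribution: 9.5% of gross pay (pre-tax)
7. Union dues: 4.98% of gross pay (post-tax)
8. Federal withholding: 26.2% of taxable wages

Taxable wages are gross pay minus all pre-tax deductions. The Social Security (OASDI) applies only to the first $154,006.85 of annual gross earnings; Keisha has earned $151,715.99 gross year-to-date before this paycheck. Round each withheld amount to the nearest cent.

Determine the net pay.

$1,136.62

SIMPLE IRA contribution: $3,075.93 × 0.095 = $292.21
Healthcare FSA: $154.15
Pre-tax total = $292.21 + $154.15 = $446.36
Taxable wages = $3,075.93 − $446.36 = $2,629.57
Federal withholding: $2,629.57 × 0.262 = $688.95
Municipal income tax: $2,629.57 × 0.03 = $78.89
Social Security (OASDI): only $154,006.85 − $151,715.99 = $2,290.86 of this check is subject → $2,290.86 × 0.0424 = $97.13
Union dues: $3,075.93 × 0.0498 = $153.18
Vision insurance premium: $265.10
Charity payroll deduction: $209.70
Total deductions = $292.21 + $154.15 + $688.95 + $78.89 + $97.13 + $153.18 + $265.10 + $209.70 = $1,939.31
Net pay = $3,075.93 − $1,939.31 = $1,136.62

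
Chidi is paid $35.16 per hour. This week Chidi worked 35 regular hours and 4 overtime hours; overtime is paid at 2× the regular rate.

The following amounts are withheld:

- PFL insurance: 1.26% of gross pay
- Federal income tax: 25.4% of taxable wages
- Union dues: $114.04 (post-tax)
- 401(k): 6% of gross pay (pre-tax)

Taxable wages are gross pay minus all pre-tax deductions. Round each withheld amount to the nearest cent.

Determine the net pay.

$927.10

Regular pay: 35 × $35.16 = $1,230.60
Overtime pay: 4 × $35.16 × 2 = $281.28
Gross pay = $1,230.60 + $281.28 = $1,511.88
401(k): $1,511.88 × 0.06 = $90.71
Taxable wages = $1,511.88 − $90.71 = $1,421.17
Federal income tax: $1,421.17 × 0.254 = $360.98
PFL insurance: $1,511.88 × 0.0126 = $19.05
Union dues: $114.04
Total deductions = $90.71 + $360.98 + $19.05 + $114.04 = $584.78
Net pay = $1,511.88 − $584.78 = $927.10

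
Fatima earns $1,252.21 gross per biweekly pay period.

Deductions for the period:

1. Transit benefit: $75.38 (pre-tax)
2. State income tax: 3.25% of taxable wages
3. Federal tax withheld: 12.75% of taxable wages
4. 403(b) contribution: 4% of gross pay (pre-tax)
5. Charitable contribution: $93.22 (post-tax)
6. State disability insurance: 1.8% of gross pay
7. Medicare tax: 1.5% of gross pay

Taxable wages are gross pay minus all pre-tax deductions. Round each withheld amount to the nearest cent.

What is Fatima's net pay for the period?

$811.92

Transit benefit: $75.38
403(b) contribution: $1,252.21 × 0.04 = $50.09
Pre-tax total = $75.38 + $50.09 = $125.47
Taxable wages = $1,252.21 − $125.47 = $1,126.74
State income tax: $1,126.74 × 0.0325 = $36.62
Federal tax withheld: $1,126.74 × 0.1275 = $143.66
Medicare tax: $1,252.21 × 0.015 = $18.78
State disability insurance: $1,252.21 × 0.018 = $22.54
Charitable contribution: $93.22
Total deductions = $75.38 + $50.09 + $36.62 + $143.66 + $18.78 + $22.54 + $93.22 = $440.29
Net pay = $1,252.21 − $440.29 = $811.92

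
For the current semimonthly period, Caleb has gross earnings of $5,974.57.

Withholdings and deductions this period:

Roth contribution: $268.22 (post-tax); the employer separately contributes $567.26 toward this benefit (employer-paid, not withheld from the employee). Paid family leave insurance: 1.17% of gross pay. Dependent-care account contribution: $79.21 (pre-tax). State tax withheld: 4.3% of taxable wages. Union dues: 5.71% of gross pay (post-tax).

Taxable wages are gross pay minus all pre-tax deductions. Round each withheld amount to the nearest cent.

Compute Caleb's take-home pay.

$4,962.59

Dependent-care account contribution: $79.21
Taxable wages = $5,974.57 − $79.21 = $5,895.36
State tax withheld: $5,895.36 × 0.043 = $253.50
Paid family leave insurance: $5,974.57 × 0.0117 = $69.90
Union dues: $5,974.57 × 0.0571 = $341.15
Roth contribution: $268.22
(Employer's $567.26 toward Roth contribution is not withheld from the employee.)
Total deductions = $79.21 + $253.50 + $69.90 + $341.15 + $268.22 = $1,011.98
Net pay = $5,974.57 − $1,011.98 = $4,962.59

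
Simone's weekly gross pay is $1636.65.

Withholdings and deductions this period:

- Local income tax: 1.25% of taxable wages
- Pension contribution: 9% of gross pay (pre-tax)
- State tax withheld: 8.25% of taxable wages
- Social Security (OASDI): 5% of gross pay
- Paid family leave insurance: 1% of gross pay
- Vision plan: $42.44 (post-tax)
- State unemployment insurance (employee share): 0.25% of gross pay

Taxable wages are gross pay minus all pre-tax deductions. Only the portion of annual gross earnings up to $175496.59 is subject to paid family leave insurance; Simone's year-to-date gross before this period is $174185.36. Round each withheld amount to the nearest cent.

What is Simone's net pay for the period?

$1206.39

Pension contribution: $1636.65 × 0.09 = $147.30
Taxable wages = $1636.65 − $147.30 = $1489.35
State tax withheld: $1489.35 × 0.0825 = $122.87
Local income tax: $1489.35 × 0.0125 = $18.62
Social Security (OASDI): $1636.65 × 0.05 = $81.83
Paid family leave insurance: only $175496.59 − $174185.36 = $1311.23 of this check is subject → $1311.23 × 0.01 = $13.11
State unemployment insurance (employee share): $1636.65 × 0.0025 = $4.09
Vision plan: $42.44
Total deductions = $147.30 + $122.87 + $18.62 + $81.83 + $13.11 + $4.09 + $42.44 = $430.26
Net pay = $1636.65 − $430.26 = $1206.39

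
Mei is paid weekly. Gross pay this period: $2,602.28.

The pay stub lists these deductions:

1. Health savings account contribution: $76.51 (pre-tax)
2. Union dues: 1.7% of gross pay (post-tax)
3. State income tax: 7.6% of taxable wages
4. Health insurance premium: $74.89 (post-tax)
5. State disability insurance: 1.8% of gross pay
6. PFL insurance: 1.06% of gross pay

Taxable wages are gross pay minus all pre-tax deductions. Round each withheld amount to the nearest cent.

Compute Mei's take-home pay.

$2,140.26

Health savings account contribution: $76.51
Taxable wages = $2,602.28 − $76.51 = $2,525.77
State income tax: $2,525.77 × 0.076 = $191.96
State disability insurance: $2,602.28 × 0.018 = $46.84
PFL insurance: $2,602.28 × 0.0106 = $27.58
Union dues: $2,602.28 × 0.017 = $44.24
Health insurance premium: $74.89
Total deductions = $76.51 + $191.96 + $46.84 + $27.58 + $44.24 + $74.89 = $462.02
Net pay = $2,602.28 − $462.02 = $2,140.26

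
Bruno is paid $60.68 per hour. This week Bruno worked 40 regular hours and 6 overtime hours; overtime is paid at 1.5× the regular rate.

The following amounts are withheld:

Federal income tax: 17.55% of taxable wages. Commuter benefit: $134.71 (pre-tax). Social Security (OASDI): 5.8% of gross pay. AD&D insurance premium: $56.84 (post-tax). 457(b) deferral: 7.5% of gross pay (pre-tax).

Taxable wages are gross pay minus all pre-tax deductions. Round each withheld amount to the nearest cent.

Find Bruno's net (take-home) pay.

$1,927.28

Regular pay: 40 × $60.68 = $2,427.20
Overtime pay: 6 × $60.68 × 1.5 = $546.12
Gross pay = $2,427.20 + $546.12 = $2,973.32
Commuter benefit: $134.71
457(b) deferral: $2,973.32 × 0.075 = $223.00
Pre-tax total = $134.71 + $223.00 = $357.71
Taxable wages = $2,973.32 − $357.71 = $2,615.61
Federal income tax: $2,615.61 × 0.1755 = $459.04
Social Security (OASDI): $2,973.32 × 0.058 = $172.45
AD&D insurance premium: $56.84
Total deductions = $134.71 + $223.00 + $459.04 + $172.45 + $56.84 = $1,046.04
Net pay = $2,973.32 − $1,046.04 = $1,927.28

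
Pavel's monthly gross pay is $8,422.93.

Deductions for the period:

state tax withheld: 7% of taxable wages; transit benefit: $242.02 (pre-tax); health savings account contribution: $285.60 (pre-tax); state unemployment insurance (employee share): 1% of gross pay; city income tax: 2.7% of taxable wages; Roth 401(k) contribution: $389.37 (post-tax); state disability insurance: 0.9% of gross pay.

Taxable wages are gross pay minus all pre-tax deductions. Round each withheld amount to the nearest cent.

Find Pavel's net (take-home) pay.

$6,580.06

Health savings account contribution: $285.60
Transit benefit: $242.02
Pre-tax total = $285.60 + $242.02 = $527.62
Taxable wages = $8,422.93 − $527.62 = $7,895.31
City income tax: $7,895.31 × 0.027 = $213.17
State tax withheld: $7,895.31 × 0.07 = $552.67
State unemployment insurance (employee share): $8,422.93 × 0.01 = $84.23
State disability insurance: $8,422.93 × 0.009 = $75.81
Roth 401(k) contribution: $389.37
Total deductions = $285.60 + $242.02 + $213.17 + $552.67 + $84.23 + $75.81 + $389.37 = $1,842.87
Net pay = $8,422.93 − $1,842.87 = $6,580.06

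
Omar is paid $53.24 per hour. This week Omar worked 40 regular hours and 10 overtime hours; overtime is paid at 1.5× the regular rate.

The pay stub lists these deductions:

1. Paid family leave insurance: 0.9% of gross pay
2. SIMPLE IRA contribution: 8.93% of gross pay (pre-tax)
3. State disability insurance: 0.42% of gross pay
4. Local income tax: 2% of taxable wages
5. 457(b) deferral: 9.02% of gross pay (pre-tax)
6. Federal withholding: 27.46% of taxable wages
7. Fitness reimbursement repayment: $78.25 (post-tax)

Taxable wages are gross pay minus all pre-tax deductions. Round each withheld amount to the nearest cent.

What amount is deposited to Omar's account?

$1,577.89

Regular pay: 40 × $53.24 = $2,129.60
Overtime pay: 10 × $53.24 × 1.5 = $798.60
Gross pay = $2,129.60 + $798.60 = $2,928.20
457(b) deferral: $2,928.20 × 0.0902 = $264.12
SIMPLE IRA contribution: $2,928.20 × 0.0893 = $261.49
Pre-tax total = $264.12 + $261.49 = $525.61
Taxable wages = $2,928.20 − $525.61 = $2,402.59
Local income tax: $2,402.59 × 0.02 = $48.05
Federal withholding: $2,402.59 × 0.2746 = $659.75
Paid family leave insurance: $2,928.20 × 0.009 = $26.35
State disability insurance: $2,928.20 × 0.0042 = $12.30
Fitness reimbursement repayment: $78.25
Total deductions = $264.12 + $261.49 + $48.05 + $659.75 + $26.35 + $12.30 + $78.25 = $1,350.31
Net pay = $2,928.20 − $1,350.31 = $1,577.89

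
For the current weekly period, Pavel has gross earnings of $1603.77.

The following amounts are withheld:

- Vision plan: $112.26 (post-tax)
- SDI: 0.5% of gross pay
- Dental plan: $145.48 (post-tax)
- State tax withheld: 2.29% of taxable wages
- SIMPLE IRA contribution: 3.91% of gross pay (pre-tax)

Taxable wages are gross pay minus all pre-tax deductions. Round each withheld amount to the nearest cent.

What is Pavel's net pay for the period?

$1240.01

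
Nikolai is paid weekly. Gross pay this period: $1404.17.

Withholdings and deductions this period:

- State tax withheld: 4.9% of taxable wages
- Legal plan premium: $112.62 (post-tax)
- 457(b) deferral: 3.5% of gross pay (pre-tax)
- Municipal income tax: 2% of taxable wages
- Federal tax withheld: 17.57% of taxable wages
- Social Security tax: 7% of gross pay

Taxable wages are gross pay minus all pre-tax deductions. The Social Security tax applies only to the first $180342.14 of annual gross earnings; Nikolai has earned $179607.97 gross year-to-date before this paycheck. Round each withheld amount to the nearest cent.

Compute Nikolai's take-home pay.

457(b) deferral: $1404.17 × 0.035 = $49.15
Taxable wages = $1404.17 − $49.15 = $1355.02
Federal tax withheld: $1355.02 × 0.1757 = $238.08
Municipal income tax: $1355.02 × 0.02 = $27.10
State tax withheld: $1355.02 × 0.049 = $66.40
Social Security tax: only $180342.14 − $179607.97 = $734.17 of this check is subject → $734.17 × 0.07 = $51.39
Legal plan premium: $112.62
Total deductions = $49.15 + $238.08 + $27.10 + $66.40 + $51.39 + $112.62 = $544.74
Net pay = $1404.17 − $544.74 = $859.43

$859.43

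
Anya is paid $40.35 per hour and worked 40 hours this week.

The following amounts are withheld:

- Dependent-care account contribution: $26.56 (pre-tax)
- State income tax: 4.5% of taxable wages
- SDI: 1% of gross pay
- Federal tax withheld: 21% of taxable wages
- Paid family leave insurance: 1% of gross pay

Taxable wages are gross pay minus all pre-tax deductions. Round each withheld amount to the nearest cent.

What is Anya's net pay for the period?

Gross pay: 40 × $40.35 = $1614.00
Dependent-care account contribution: $26.56
Taxable wages = $1614.00 − $26.56 = $1587.44
Federal tax withheld: $1587.44 × 0.21 = $333.36
State income tax: $1587.44 × 0.045 = $71.43
SDI: $1614.00 × 0.01 = $16.14
Paid family leave insurance: $1614.00 × 0.01 = $16.14
Total deductions = $26.56 + $333.36 + $71.43 + $16.14 + $16.14 = $463.63
Net pay = $1614.00 − $463.63 = $1150.37

$1150.37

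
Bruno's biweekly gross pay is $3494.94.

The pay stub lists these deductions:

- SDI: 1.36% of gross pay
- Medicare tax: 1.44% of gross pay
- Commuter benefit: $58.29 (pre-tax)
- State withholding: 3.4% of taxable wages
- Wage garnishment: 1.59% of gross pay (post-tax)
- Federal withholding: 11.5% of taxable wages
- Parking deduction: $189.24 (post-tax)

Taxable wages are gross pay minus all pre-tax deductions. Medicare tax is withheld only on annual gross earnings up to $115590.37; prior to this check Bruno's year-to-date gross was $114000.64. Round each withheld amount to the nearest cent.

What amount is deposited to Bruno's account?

Commuter benefit: $58.29
Taxable wages = $3494.94 − $58.29 = $3436.65
Federal withholding: $3436.65 × 0.115 = $395.21
State withholding: $3436.65 × 0.034 = $116.85
Medicare tax: only $115590.37 − $114000.64 = $1589.73 of this check is subject → $1589.73 × 0.0144 = $22.89
SDI: $3494.94 × 0.0136 = $47.53
Parking deduction: $189.24
Wage garnishment: $3494.94 × 0.0159 = $55.57
Total deductions = $58.29 + $395.21 + $116.85 + $22.89 + $47.53 + $189.24 + $55.57 = $885.58
Net pay = $3494.94 − $885.58 = $2609.36

$2609.36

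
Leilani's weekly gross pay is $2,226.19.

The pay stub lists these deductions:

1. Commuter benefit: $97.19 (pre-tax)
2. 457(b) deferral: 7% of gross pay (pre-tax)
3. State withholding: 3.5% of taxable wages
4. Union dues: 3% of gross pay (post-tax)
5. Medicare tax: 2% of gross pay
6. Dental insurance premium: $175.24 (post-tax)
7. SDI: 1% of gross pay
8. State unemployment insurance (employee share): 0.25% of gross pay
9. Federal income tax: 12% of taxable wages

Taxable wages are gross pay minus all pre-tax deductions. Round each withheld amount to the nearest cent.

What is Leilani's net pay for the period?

457(b) deferral: $2,226.19 × 0.07 = $155.83
Commuter benefit: $97.19
Pre-tax total = $155.83 + $97.19 = $253.02
Taxable wages = $2,226.19 − $253.02 = $1,973.17
State withholding: $1,973.17 × 0.035 = $69.06
Federal income tax: $1,973.17 × 0.12 = $236.78
Medicare tax: $2,226.19 × 0.02 = $44.52
State unemployment insurance (employee share): $2,226.19 × 0.0025 = $5.57
SDI: $2,226.19 × 0.01 = $22.26
Dental insurance premium: $175.24
Union dues: $2,226.19 × 0.03 = $66.79
Total deductions = $155.83 + $97.19 + $69.06 + $236.78 + $44.52 + $5.57 + $22.26 + $175.24 + $66.79 = $873.24
Net pay = $2,226.19 − $873.24 = $1,352.95

$1,352.95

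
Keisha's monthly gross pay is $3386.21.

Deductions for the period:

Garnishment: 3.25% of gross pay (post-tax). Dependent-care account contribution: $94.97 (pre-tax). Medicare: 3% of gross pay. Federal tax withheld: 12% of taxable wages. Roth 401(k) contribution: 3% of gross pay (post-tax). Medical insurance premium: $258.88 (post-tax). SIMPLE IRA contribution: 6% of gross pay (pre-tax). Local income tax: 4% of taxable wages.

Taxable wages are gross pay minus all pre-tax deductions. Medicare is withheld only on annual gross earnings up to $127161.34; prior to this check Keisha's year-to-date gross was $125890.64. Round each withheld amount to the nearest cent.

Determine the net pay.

SIMPLE IRA contribution: $3386.21 × 0.06 = $203.17
Dependent-care account contribution: $94.97
Pre-tax total = $203.17 + $94.97 = $298.14
Taxable wages = $3386.21 − $298.14 = $3088.07
Federal tax withheld: $3088.07 × 0.12 = $370.57
Local income tax: $3088.07 × 0.04 = $123.52
Medicare: only $127161.34 − $125890.64 = $1270.70 of this check is subject → $1270.70 × 0.03 = $38.12
Roth 401(k) contribution: $3386.21 × 0.03 = $101.59
Garnishment: $3386.21 × 0.0325 = $110.05
Medical insurance premium: $258.88
Total deductions = $203.17 + $94.97 + $370.57 + $123.52 + $38.12 + $101.59 + $110.05 + $258.88 = $1300.87
Net pay = $3386.21 − $1300.87 = $2085.34

$2085.34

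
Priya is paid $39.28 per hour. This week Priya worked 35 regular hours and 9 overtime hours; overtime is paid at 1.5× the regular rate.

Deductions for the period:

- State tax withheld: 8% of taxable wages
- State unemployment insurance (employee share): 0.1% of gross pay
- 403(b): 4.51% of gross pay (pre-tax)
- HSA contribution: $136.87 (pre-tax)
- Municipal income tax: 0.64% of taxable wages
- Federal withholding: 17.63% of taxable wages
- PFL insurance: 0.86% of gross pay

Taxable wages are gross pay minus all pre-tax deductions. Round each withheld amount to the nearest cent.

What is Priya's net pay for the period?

Regular pay: 35 × $39.28 = $1,374.80
Overtime pay: 9 × $39.28 × 1.5 = $530.28
Gross pay = $1,374.80 + $530.28 = $1,905.08
HSA contribution: $136.87
403(b): $1,905.08 × 0.0451 = $85.92
Pre-tax total = $136.87 + $85.92 = $222.79
Taxable wages = $1,905.08 − $222.79 = $1,682.29
Federal withholding: $1,682.29 × 0.1763 = $296.59
State tax withheld: $1,682.29 × 0.08 = $134.58
Municipal income tax: $1,682.29 × 0.0064 = $10.77
PFL insurance: $1,905.08 × 0.0086 = $16.38
State unemployment insurance (employee share): $1,905.08 × 0.001 = $1.91
Total deductions = $136.87 + $85.92 + $296.59 + $134.58 + $10.77 + $16.38 + $1.91 = $683.02
Net pay = $1,905.08 − $683.02 = $1,222.06

$1,222.06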